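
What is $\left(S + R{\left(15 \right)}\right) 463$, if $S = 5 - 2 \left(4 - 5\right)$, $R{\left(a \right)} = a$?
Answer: $10186$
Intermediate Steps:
$S = 7$ ($S = 5 - 2 \left(4 - 5\right) = 5 - -2 = 5 + 2 = 7$)
$\left(S + R{\left(15 \right)}\right) 463 = \left(7 + 15\right) 463 = 22 \cdot 463 = 10186$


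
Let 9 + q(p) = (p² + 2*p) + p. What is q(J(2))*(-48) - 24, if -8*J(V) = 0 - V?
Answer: 369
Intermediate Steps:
J(V) = V/8 (J(V) = -(0 - V)/8 = -(-1)*V/8 = V/8)
q(p) = -9 + p² + 3*p (q(p) = -9 + ((p² + 2*p) + p) = -9 + (p² + 3*p) = -9 + p² + 3*p)
q(J(2))*(-48) - 24 = (-9 + ((⅛)*2)² + 3*((⅛)*2))*(-48) - 24 = (-9 + (¼)² + 3*(¼))*(-48) - 24 = (-9 + 1/16 + ¾)*(-48) - 24 = -131/16*(-48) - 24 = 393 - 24 = 369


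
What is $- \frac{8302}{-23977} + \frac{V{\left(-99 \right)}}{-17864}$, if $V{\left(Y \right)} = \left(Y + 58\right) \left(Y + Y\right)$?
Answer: $- \frac{2106289}{19469324} \approx -0.10819$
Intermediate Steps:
$V{\left(Y \right)} = 2 Y \left(58 + Y\right)$ ($V{\left(Y \right)} = \left(58 + Y\right) 2 Y = 2 Y \left(58 + Y\right)$)
$- \frac{8302}{-23977} + \frac{V{\left(-99 \right)}}{-17864} = - \frac{8302}{-23977} + \frac{2 \left(-99\right) \left(58 - 99\right)}{-17864} = \left(-8302\right) \left(- \frac{1}{23977}\right) + 2 \left(-99\right) \left(-41\right) \left(- \frac{1}{17864}\right) = \frac{8302}{23977} + 8118 \left(- \frac{1}{17864}\right) = \frac{8302}{23977} - \frac{369}{812} = - \frac{2106289}{19469324}$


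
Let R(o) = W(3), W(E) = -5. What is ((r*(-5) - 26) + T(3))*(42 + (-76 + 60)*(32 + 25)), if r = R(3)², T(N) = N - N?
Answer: 131370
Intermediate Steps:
T(N) = 0
R(o) = -5
r = 25 (r = (-5)² = 25)
((r*(-5) - 26) + T(3))*(42 + (-76 + 60)*(32 + 25)) = ((25*(-5) - 26) + 0)*(42 + (-76 + 60)*(32 + 25)) = ((-125 - 26) + 0)*(42 - 16*57) = (-151 + 0)*(42 - 912) = -151*(-870) = 131370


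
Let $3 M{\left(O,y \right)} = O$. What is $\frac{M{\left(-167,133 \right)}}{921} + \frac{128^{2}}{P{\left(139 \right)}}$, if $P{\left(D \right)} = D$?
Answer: $\frac{45245779}{384057} \approx 117.81$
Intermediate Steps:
$M{\left(O,y \right)} = \frac{O}{3}$
$\frac{M{\left(-167,133 \right)}}{921} + \frac{128^{2}}{P{\left(139 \right)}} = \frac{\frac{1}{3} \left(-167\right)}{921} + \frac{128^{2}}{139} = \left(- \frac{167}{3}\right) \frac{1}{921} + 16384 \cdot \frac{1}{139} = - \frac{167}{2763} + \frac{16384}{139} = \frac{45245779}{384057}$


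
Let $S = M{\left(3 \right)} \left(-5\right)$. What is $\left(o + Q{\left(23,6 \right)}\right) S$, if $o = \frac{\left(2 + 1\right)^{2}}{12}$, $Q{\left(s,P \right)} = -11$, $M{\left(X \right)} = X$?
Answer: $\frac{615}{4} \approx 153.75$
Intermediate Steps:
$S = -15$ ($S = 3 \left(-5\right) = -15$)
$o = \frac{3}{4}$ ($o = \frac{3^{2}}{12} = \frac{1}{12} \cdot 9 = \frac{3}{4} \approx 0.75$)
$\left(o + Q{\left(23,6 \right)}\right) S = \left(\frac{3}{4} - 11\right) \left(-15\right) = \left(- \frac{41}{4}\right) \left(-15\right) = \frac{615}{4}$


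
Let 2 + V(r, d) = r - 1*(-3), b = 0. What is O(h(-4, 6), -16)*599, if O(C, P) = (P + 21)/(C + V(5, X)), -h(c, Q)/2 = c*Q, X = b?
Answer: 2995/54 ≈ 55.463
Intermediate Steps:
X = 0
V(r, d) = 1 + r (V(r, d) = -2 + (r - 1*(-3)) = -2 + (r + 3) = -2 + (3 + r) = 1 + r)
h(c, Q) = -2*Q*c (h(c, Q) = -2*c*Q = -2*Q*c)
O(C, P) = (21 + P)/(6 + C) (O(C, P) = (P + 21)/(C + (1 + 5)) = (21 + P)/(C + 6) = (21 + P)/(6 + C))
O(h(-4, 6), -16)*599 = ((21 - 16)/(6 - 2*6*(-4)))*599 = (5/(6 + 48))*599 = (5/54)*599 = 2995/54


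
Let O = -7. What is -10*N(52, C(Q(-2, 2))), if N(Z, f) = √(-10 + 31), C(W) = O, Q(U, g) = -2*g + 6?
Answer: -10*√21 ≈ -45.826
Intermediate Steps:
Q(U, g) = 6 - 2*g
C(W) = -7
N(Z, f) = √21
-10*N(52, C(Q(-2, 2))) = -10*√21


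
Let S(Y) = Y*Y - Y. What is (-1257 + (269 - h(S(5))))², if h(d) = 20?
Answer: 1016064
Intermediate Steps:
S(Y) = Y² - Y
(-1257 + (269 - h(S(5))))² = (-1257 + (269 - 1*20))² = (-1257 + (269 - 20))² = (-1257 + 249)² = (-1008)² = 1016064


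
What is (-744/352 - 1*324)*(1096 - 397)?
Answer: -10029951/44 ≈ -2.2795e+5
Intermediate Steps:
(-744/352 - 1*324)*(1096 - 397) = (-744*1/352 - 324)*699 = (-93/44 - 324)*699 = -14349/44*699 = -10029951/44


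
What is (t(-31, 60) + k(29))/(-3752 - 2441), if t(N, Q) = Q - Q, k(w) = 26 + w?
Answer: -5/563 ≈ -0.0088810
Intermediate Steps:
t(N, Q) = 0
(t(-31, 60) + k(29))/(-3752 - 2441) = (0 + (26 + 29))/(-3752 - 2441) = (0 + 55)/(-6193) = 55*(-1/6193) = -5/563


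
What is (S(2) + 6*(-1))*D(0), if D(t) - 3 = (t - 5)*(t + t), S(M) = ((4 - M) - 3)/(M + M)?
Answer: -75/4 ≈ -18.750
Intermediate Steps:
S(M) = (1 - M)/(2*M) (S(M) = (1 - M)/((2*M)) = (1 - M)*(1/(2*M)) = (1 - M)/(2*M))
D(t) = 3 + 2*t*(-5 + t) (D(t) = 3 + (t - 5)*(t + t) = 3 + (-5 + t)*(2*t) = 3 + 2*t*(-5 + t))
(S(2) + 6*(-1))*D(0) = ((1/2)*(1 - 1*2)/2 + 6*(-1))*(3 - 10*0 + 2*0**2) = ((1/2)*(1/2)*(1 - 2) - 6)*(3 + 0 + 2*0) = ((1/2)*(1/2)*(-1) - 6)*(3 + 0 + 0) = (-1/4 - 6)*3 = -25/4*3 = -75/4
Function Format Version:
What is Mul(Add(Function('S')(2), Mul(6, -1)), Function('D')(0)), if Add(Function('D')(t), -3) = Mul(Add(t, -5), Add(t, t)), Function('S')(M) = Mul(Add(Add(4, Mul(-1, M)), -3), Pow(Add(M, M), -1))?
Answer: Rational(-75, 4) ≈ -18.750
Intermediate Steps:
Function('S')(M) = Mul(Rational(1, 2), Pow(M, -1), Add(1, Mul(-1, M))) (Function('S')(M) = Mul(Add(1, Mul(-1, M)), Pow(Mul(2, M), -1)) = Mul(Add(1, Mul(-1, M)), Mul(Rational(1, 2), Pow(M, -1))) = Mul(Rational(1, 2), Pow(M, -1), Add(1, Mul(-1, M))))
Function('D')(t) = Add(3, Mul(2, t, Add(-5, t))) (Function('D')(t) = Add(3, Mul(Add(t, -5), Add(t, t))) = Add(3, Mul(Add(-5, t), Mul(2, t))) = Add(3, Mul(2, t, Add(-5, t))))
Mul(Add(Function('S')(2), Mul(6, -1)), Function('D')(0)) = Mul(Add(Mul(Rational(1, 2), Pow(2, -1), Add(1, Mul(-1, 2))), Mul(6, -1)), Add(3, Mul(-10, 0), Mul(2, Pow(0, 2)))) = Mul(Add(Mul(Rational(1, 2), Rational(1, 2), Add(1, -2)), -6), Add(3, 0, Mul(2, 0))) = Mul(Add(Mul(Rational(1, 2), Rational(1, 2), -1), -6), Add(3, 0, 0)) = Mul(Add(Rational(-1, 4), -6), 3) = Mul(Rational(-25, 4), 3) = Rational(-75, 4)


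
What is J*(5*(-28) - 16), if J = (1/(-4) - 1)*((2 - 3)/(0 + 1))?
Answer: -195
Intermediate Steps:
J = 5/4 (J = (1*(-¼) - 1)*(-1/1) = (-¼ - 1)*(-1*1) = -5/4*(-1) = 5/4 ≈ 1.2500)
J*(5*(-28) - 16) = 5*(5*(-28) - 16)/4 = 5*(-140 - 16)/4 = (5/4)*(-156) = -195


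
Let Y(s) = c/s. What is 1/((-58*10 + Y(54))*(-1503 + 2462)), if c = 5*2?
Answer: -27/15013145 ≈ -1.7984e-6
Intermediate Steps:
c = 10
Y(s) = 10/s
1/((-58*10 + Y(54))*(-1503 + 2462)) = 1/((-58*10 + 10/54)*(-1503 + 2462)) = 1/((-580 + 10*(1/54))*959) = 1/((-580 + 5/27)*959) = 1/(-15655/27*959) = 1/(-15013145/27) = -27/15013145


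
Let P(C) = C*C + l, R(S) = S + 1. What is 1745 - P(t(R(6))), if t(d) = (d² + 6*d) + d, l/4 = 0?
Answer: -7859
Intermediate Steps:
l = 0 (l = 4*0 = 0)
R(S) = 1 + S
t(d) = d² + 7*d
P(C) = C² (P(C) = C*C + 0 = C² + 0 = C²)
1745 - P(t(R(6))) = 1745 - ((1 + 6)*(7 + (1 + 6)))² = 1745 - (7*(7 + 7))² = 1745 - (7*14)² = 1745 - 1*98² = 1745 - 1*9604 = 1745 - 9604 = -7859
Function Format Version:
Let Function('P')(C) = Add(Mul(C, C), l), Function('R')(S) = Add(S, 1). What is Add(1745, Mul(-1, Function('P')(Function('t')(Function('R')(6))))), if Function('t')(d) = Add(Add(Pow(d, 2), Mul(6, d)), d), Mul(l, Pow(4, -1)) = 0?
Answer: -7859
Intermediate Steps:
l = 0 (l = Mul(4, 0) = 0)
Function('R')(S) = Add(1, S)
Function('t')(d) = Add(Pow(d, 2), Mul(7, d))
Function('P')(C) = Pow(C, 2) (Function('P')(C) = Add(Mul(C, C), 0) = Add(Pow(C, 2), 0) = Pow(C, 2))
Add(1745, Mul(-1, Function('P')(Function('t')(Function('R')(6))))) = Add(1745, Mul(-1, Pow(Mul(Add(1, 6), Add(7, Add(1, 6))), 2))) = Add(1745, Mul(-1, Pow(Mul(7, Add(7, 7)), 2))) = Add(1745, Mul(-1, Pow(Mul(7, 14), 2))) = Add(1745, Mul(-1, Pow(98, 2))) = Add(1745, Mul(-1, 9604)) = Add(1745, -9604) = -7859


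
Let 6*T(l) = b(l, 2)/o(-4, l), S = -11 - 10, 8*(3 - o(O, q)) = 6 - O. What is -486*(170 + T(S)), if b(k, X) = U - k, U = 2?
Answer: -585792/7 ≈ -83685.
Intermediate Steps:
b(k, X) = 2 - k
o(O, q) = 9/4 + O/8 (o(O, q) = 3 - (6 - O)/8 = 3 + (-¾ + O/8) = 9/4 + O/8)
S = -21
T(l) = 4/21 - 2*l/21 (T(l) = ((2 - l)/(9/4 + (⅛)*(-4)))/6 = ((2 - l)/(9/4 - ½))/6 = ((2 - l)/(7/4))/6 = ((2 - l)*(4/7))/6 = (8/7 - 4*l/7)/6 = 4/21 - 2*l/21)
-486*(170 + T(S)) = -486*(170 + (4/21 - 2/21*(-21))) = -486*(170 + (4/21 + 2)) = -486*(170 + 46/21) = -486*3616/21 = -585792/7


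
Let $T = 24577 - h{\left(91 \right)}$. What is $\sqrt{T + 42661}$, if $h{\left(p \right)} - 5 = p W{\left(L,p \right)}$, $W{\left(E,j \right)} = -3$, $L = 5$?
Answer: $\sqrt{67506} \approx 259.82$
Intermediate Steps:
$h{\left(p \right)} = 5 - 3 p$ ($h{\left(p \right)} = 5 + p \left(-3\right) = 5 - 3 p$)
$T = 24845$ ($T = 24577 - \left(5 - 273\right) = 24577 - -268 = 24577 + 268 = 24845$)
$\sqrt{T + 42661} = \sqrt{24845 + 42661} = \sqrt{67506}$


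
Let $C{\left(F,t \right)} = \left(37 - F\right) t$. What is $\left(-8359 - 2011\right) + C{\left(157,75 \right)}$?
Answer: $-19370$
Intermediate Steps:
$C{\left(F,t \right)} = t \left(37 - F\right)$
$\left(-8359 - 2011\right) + C{\left(157,75 \right)} = \left(-8359 - 2011\right) + 75 \left(37 - 157\right) = -10370 + 75 \left(37 - 157\right) = -10370 + 75 \left(-120\right) = -10370 - 9000 = -19370$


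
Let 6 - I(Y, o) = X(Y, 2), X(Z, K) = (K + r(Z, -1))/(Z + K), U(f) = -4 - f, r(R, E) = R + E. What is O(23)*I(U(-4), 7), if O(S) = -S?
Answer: -253/2 ≈ -126.50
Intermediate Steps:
r(R, E) = E + R
X(Z, K) = (-1 + K + Z)/(K + Z) (X(Z, K) = (K + (-1 + Z))/(Z + K) = (-1 + K + Z)/(K + Z))
I(Y, o) = 6 - (1 + Y)/(2 + Y) (I(Y, o) = 6 - (-1 + 2 + Y)/(2 + Y) = 6 - (1 + Y)/(2 + Y))
O(23)*I(U(-4), 7) = (-1*23)*((11 + 5*(-4 - 1*(-4)))/(2 + (-4 - 1*(-4)))) = -23*(11 + 5*(-4 + 4))/(2 + (-4 + 4)) = -23*(11 + 5*0)/(2 + 0) = -23*(11 + 0)/2 = -23*11/2 = -253/2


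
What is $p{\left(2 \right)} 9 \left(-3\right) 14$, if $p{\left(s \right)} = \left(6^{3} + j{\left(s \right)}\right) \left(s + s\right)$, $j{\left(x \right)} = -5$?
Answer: $-319032$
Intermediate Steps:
$p{\left(s \right)} = 422 s$ ($p{\left(s \right)} = \left(6^{3} - 5\right) \left(s + s\right) = \left(216 - 5\right) 2 s = 211 \cdot 2 s = 422 s$)
$p{\left(2 \right)} 9 \left(-3\right) 14 = 422 \cdot 2 \cdot 9 \left(-3\right) 14 = 844 \cdot 9 \left(-3\right) 14 = 7596 \left(-3\right) 14 = \left(-22788\right) 14 = -319032$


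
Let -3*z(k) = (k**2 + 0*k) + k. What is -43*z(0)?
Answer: 0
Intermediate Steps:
z(k) = -k/3 - k**2/3 (z(k) = -((k**2 + 0*k) + k)/3 = -((k**2 + 0) + k)/3 = -(k**2 + k)/3 = -(k + k**2)/3 = -k/3 - k**2/3)
-43*z(0) = -(-43)*0*(1 + 0)/3 = -(-43)*0/3 = -43*0 = 0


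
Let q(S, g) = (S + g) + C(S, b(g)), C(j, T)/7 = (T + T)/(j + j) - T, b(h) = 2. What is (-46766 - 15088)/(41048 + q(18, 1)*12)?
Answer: -92781/61676 ≈ -1.5043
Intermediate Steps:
C(j, T) = -7*T + 7*T/j (C(j, T) = 7*((T + T)/(j + j) - T) = 7*((2*T)/((2*j)) - T) = 7*((2*T)*(1/(2*j)) - T) = 7*(T/j - T) = 7*(-T + T/j) = -7*T + 7*T/j)
q(S, g) = S + g + 14*(1 - S)/S (q(S, g) = (S + g) + 7*2*(1 - S)/S = (S + g) + 14*(1 - S)/S = S + g + 14*(1 - S)/S)
(-46766 - 15088)/(41048 + q(18, 1)*12) = (-46766 - 15088)/(41048 + (-14 + 18 + 1 + 14/18)*12) = -61854/(41048 + (-14 + 18 + 1 + 14*(1/18))*12) = -61854/(41048 + (-14 + 18 + 1 + 7/9)*12) = -61854/(41048 + (52/9)*12) = -61854/(41048 + 208/3) = -61854/123352/3 = -61854*3/123352 = -92781/61676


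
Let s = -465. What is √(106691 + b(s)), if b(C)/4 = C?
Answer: √104831 ≈ 323.78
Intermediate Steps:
b(C) = 4*C
√(106691 + b(s)) = √(106691 + 4*(-465)) = √(106691 - 1860) = √104831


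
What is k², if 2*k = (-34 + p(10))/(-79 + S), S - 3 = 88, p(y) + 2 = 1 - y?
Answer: 225/64 ≈ 3.5156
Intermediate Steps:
p(y) = -1 - y (p(y) = -2 + (1 - y) = -1 - y)
S = 91 (S = 3 + 88 = 91)
k = -15/8 (k = ((-34 + (-1 - 1*10))/(-79 + 91))/2 = ((-34 + (-1 - 10))/12)/2 = ((-34 - 11)*(1/12))/2 = (-45*1/12)/2 = (½)*(-15/4) = -15/8 ≈ -1.8750)
k² = (-15/8)² = 225/64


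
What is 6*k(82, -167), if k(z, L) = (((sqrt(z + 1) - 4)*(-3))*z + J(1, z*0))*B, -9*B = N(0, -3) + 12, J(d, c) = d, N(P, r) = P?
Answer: -7880 + 1968*sqrt(83) ≈ 10049.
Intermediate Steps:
B = -4/3 (B = -(0 + 12)/9 = -1/9*12 = -4/3 ≈ -1.3333)
k(z, L) = -4/3 - 4*z*(12 - 3*sqrt(1 + z))/3 (k(z, L) = (((sqrt(z + 1) - 4)*(-3))*z + 1)*(-4/3) = (((sqrt(1 + z) - 4)*(-3))*z + 1)*(-4/3) = (((-4 + sqrt(1 + z))*(-3))*z + 1)*(-4/3) = ((12 - 3*sqrt(1 + z))*z + 1)*(-4/3) = (z*(12 - 3*sqrt(1 + z)) + 1)*(-4/3) = (1 + z*(12 - 3*sqrt(1 + z)))*(-4/3) = -4/3 - 4*z*(12 - 3*sqrt(1 + z))/3)
6*k(82, -167) = 6*(-4/3 - 16*82 + 4*82*sqrt(1 + 82)) = 6*(-4/3 - 1312 + 4*82*sqrt(83)) = 6*(-4/3 - 1312 + 328*sqrt(83)) = 6*(-3940/3 + 328*sqrt(83)) = -7880 + 1968*sqrt(83)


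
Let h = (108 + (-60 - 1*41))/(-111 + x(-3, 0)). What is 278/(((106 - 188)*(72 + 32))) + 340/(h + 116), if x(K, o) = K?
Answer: 163435477/56357288 ≈ 2.9000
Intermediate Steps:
h = -7/114 (h = (108 + (-60 - 1*41))/(-111 - 3) = (108 + (-60 - 41))/(-114) = (108 - 101)*(-1/114) = 7*(-1/114) = -7/114 ≈ -0.061404)
278/(((106 - 188)*(72 + 32))) + 340/(h + 116) = 278/(((106 - 188)*(72 + 32))) + 340/(-7/114 + 116) = 278/((-82*104)) + 340/(13217/114) = 278/(-8528) + 340*(114/13217) = 278*(-1/8528) + 38760/13217 = -139/4264 + 38760/13217 = 163435477/56357288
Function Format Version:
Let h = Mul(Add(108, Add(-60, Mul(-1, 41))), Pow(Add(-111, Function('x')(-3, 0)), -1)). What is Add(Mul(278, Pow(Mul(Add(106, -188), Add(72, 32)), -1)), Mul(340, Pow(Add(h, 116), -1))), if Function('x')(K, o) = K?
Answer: Rational(163435477, 56357288) ≈ 2.9000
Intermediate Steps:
h = Rational(-7, 114) (h = Mul(Add(108, Add(-60, Mul(-1, 41))), Pow(Add(-111, -3), -1)) = Mul(Add(108, Add(-60, -41)), Pow(-114, -1)) = Mul(Add(108, -101), Rational(-1, 114)) = Mul(7, Rational(-1, 114)) = Rational(-7, 114) ≈ -0.061404)
Add(Mul(278, Pow(Mul(Add(106, -188), Add(72, 32)), -1)), Mul(340, Pow(Add(h, 116), -1))) = Add(Mul(278, Pow(Mul(Add(106, -188), Add(72, 32)), -1)), Mul(340, Pow(Add(Rational(-7, 114), 116), -1))) = Add(Mul(278, Pow(Mul(-82, 104), -1)), Mul(340, Pow(Rational(13217, 114), -1))) = Add(Mul(278, Pow(-8528, -1)), Mul(340, Rational(114, 13217))) = Add(Mul(278, Rational(-1, 8528)), Rational(38760, 13217)) = Add(Rational(-139, 4264), Rational(38760, 13217)) = Rational(163435477, 56357288)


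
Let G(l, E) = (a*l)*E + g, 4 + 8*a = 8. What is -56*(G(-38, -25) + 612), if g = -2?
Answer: -60760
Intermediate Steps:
a = ½ (a = -½ + (⅛)*8 = -½ + 1 = ½ ≈ 0.50000)
G(l, E) = -2 + E*l/2 (G(l, E) = (l/2)*E - 2 = E*l/2 - 2 = -2 + E*l/2)
-56*(G(-38, -25) + 612) = -56*((-2 + (½)*(-25)*(-38)) + 612) = -56*((-2 + 475) + 612) = -56*(473 + 612) = -56*1085 = -60760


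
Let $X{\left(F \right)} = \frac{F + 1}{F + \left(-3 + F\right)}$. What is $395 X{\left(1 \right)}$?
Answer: $-790$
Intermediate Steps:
$X{\left(F \right)} = \frac{1 + F}{-3 + 2 F}$
$395 X{\left(1 \right)} = 395 \frac{1 + 1}{-3 + 2 \cdot 1} = 395 \frac{1}{-3 + 2} \cdot 2 = 395 \frac{1}{-1} \cdot 2 = 395 \left(\left(-1\right) 2\right) = 395 \left(-2\right) = -790$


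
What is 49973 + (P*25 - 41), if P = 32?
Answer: 50732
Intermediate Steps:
49973 + (P*25 - 41) = 49973 + (32*25 - 41) = 49973 + (800 - 41) = 49973 + 759 = 50732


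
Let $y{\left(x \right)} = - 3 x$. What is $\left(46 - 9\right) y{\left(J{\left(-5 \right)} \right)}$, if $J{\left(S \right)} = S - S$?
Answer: $0$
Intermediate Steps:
$J{\left(S \right)} = 0$
$\left(46 - 9\right) y{\left(J{\left(-5 \right)} \right)} = \left(46 - 9\right) \left(\left(-3\right) 0\right) = 37 \cdot 0 = 0$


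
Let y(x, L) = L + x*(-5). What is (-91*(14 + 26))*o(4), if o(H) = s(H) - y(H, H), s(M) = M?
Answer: -72800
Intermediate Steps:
y(x, L) = L - 5*x
o(H) = 5*H (o(H) = H - (H - 5*H) = H - (-4)*H = H + 4*H = 5*H)
(-91*(14 + 26))*o(4) = (-91*(14 + 26))*(5*4) = -91*40*20 = -3640*20 = -72800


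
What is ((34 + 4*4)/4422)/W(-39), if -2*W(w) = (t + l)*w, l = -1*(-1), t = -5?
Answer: -25/172458 ≈ -0.00014496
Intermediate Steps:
l = 1
W(w) = 2*w (W(w) = -(-5 + 1)*w/2 = -(-2)*w = 2*w)
((34 + 4*4)/4422)/W(-39) = ((34 + 4*4)/4422)/((2*(-39))) = ((34 + 16)*(1/4422))/(-78) = (50*(1/4422))*(-1/78) = (25/2211)*(-1/78) = -25/172458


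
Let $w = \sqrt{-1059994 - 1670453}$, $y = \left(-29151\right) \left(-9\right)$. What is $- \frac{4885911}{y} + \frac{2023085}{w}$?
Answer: $- \frac{542879}{29151} - \frac{2023085 i \sqrt{303383}}{910149} \approx -18.623 - 1224.3 i$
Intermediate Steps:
$y = 262359$
$w = 3 i \sqrt{303383}$ ($w = \sqrt{-2730447} = 3 i \sqrt{303383} \approx 1652.4 i$)
$- \frac{4885911}{y} + \frac{2023085}{w} = - \frac{4885911}{262359} + \frac{2023085}{3 i \sqrt{303383}} = \left(-4885911\right) \frac{1}{262359} + 2023085 \left(- \frac{i \sqrt{303383}}{910149}\right) = - \frac{542879}{29151} - \frac{2023085 i \sqrt{303383}}{910149}$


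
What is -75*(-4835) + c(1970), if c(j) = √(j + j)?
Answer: 362625 + 2*√985 ≈ 3.6269e+5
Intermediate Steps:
c(j) = √2*√j (c(j) = √(2*j) = √2*√j)
-75*(-4835) + c(1970) = -75*(-4835) + √2*√1970 = 362625 + 2*√985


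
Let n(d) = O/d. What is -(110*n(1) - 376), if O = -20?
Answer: 2576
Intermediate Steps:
n(d) = -20/d
-(110*n(1) - 376) = -(110*(-20/1) - 376) = -(110*(-20*1) - 376) = -(110*(-20) - 376) = -(-2200 - 376) = -1*(-2576) = 2576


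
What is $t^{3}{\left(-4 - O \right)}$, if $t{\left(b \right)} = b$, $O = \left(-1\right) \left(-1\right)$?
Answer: $-125$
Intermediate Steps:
$O = 1$
$t^{3}{\left(-4 - O \right)} = \left(-4 - 1\right)^{3} = \left(-5\right)^{3} = -125$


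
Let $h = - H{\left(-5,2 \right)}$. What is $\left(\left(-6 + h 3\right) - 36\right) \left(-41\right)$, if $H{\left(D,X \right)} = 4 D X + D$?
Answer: $-3813$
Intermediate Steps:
$H{\left(D,X \right)} = D + 4 D X$ ($H{\left(D,X \right)} = 4 D X + D = D + 4 D X$)
$h = 45$ ($h = - \left(-5\right) \left(1 + 4 \cdot 2\right) = - \left(-5\right) \left(1 + 8\right) = - \left(-5\right) 9 = \left(-1\right) \left(-45\right) = 45$)
$\left(\left(-6 + h 3\right) - 36\right) \left(-41\right) = \left(\left(-6 + 45 \cdot 3\right) - 36\right) \left(-41\right) = \left(\left(-6 + 135\right) - 36\right) \left(-41\right) = \left(129 - 36\right) \left(-41\right) = 93 \left(-41\right) = -3813$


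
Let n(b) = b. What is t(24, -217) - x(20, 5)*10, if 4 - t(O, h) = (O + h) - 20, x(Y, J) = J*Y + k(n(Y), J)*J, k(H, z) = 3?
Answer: -933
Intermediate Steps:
x(Y, J) = 3*J + J*Y (x(Y, J) = J*Y + 3*J = 3*J + J*Y)
t(O, h) = 24 - O - h (t(O, h) = 4 - ((O + h) - 20) = 4 - (-20 + O + h) = 4 + (20 - O - h) = 24 - O - h)
t(24, -217) - x(20, 5)*10 = (24 - 1*24 - 1*(-217)) - 5*(3 + 20)*10 = (24 - 24 + 217) - 5*23*10 = 217 - 115*10 = 217 - 1*1150 = 217 - 1150 = -933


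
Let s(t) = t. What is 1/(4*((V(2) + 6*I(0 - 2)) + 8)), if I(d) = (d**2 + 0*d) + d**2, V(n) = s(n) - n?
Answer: 1/224 ≈ 0.0044643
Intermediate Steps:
V(n) = 0 (V(n) = n - n = 0)
I(d) = 2*d**2 (I(d) = (d**2 + 0) + d**2 = d**2 + d**2 = 2*d**2)
1/(4*((V(2) + 6*I(0 - 2)) + 8)) = 1/(4*((0 + 6*(2*(0 - 2)**2)) + 8)) = 1/(4*((0 + 6*(2*(-2)**2)) + 8)) = 1/(4*((0 + 6*(2*4)) + 8)) = 1/(4*((0 + 6*8) + 8)) = 1/(4*((0 + 48) + 8)) = 1/(4*(48 + 8)) = 1/(4*56) = 1/224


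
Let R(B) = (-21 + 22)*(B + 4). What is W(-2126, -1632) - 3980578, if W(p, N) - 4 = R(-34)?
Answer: -3980604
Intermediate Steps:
R(B) = 4 + B (R(B) = 1*(4 + B) = 4 + B)
W(p, N) = -26 (W(p, N) = 4 + (4 - 34) = 4 - 30 = -26)
W(-2126, -1632) - 3980578 = -26 - 3980578 = -3980604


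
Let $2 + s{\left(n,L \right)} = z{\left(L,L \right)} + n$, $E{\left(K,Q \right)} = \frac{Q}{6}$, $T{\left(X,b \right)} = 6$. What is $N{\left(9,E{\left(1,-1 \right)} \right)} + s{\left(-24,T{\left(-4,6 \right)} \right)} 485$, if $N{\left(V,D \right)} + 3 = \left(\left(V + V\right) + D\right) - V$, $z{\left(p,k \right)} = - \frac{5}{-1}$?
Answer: $- \frac{61075}{6} \approx -10179.0$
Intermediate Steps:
$z{\left(p,k \right)} = 5$ ($z{\left(p,k \right)} = \left(-5\right) \left(-1\right) = 5$)
$E{\left(K,Q \right)} = \frac{Q}{6}$ ($E{\left(K,Q \right)} = Q \frac{1}{6} = \frac{Q}{6}$)
$N{\left(V,D \right)} = -3 + D + V$ ($N{\left(V,D \right)} = -3 + \left(\left(\left(V + V\right) + D\right) - V\right) = -3 + \left(\left(2 V + D\right) - V\right) = -3 + \left(\left(D + 2 V\right) - V\right) = -3 + \left(D + V\right) = -3 + D + V$)
$s{\left(n,L \right)} = 3 + n$ ($s{\left(n,L \right)} = -2 + \left(5 + n\right) = 3 + n$)
$N{\left(9,E{\left(1,-1 \right)} \right)} + s{\left(-24,T{\left(-4,6 \right)} \right)} 485 = \left(-3 + \frac{1}{6} \left(-1\right) + 9\right) + \left(3 - 24\right) 485 = \left(-3 - \frac{1}{6} + 9\right) - 10185 = \frac{35}{6} - 10185 = - \frac{61075}{6}$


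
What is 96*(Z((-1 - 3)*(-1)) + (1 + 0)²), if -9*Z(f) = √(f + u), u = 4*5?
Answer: 96 - 64*√6/3 ≈ 43.744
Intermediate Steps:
u = 20
Z(f) = -√(20 + f)/9 (Z(f) = -√(f + 20)/9 = -√(20 + f)/9)
96*(Z((-1 - 3)*(-1)) + (1 + 0)²) = 96*(-√(20 + (-1 - 3)*(-1))/9 + (1 + 0)²) = 96*(-√(20 - 4*(-1))/9 + 1²) = 96*(-√(20 + 4)/9 + 1) = 96*(-2*√6/9 + 1) = 96*(1 - 2*√6/9) = 96 - 64*√6/3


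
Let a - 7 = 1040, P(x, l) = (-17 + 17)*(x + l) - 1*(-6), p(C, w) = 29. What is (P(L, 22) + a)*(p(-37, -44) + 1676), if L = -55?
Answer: 1795365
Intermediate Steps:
P(x, l) = 6 (P(x, l) = 0*(l + x) + 6 = 0 + 6 = 6)
a = 1047 (a = 7 + 1040 = 1047)
(P(L, 22) + a)*(p(-37, -44) + 1676) = (6 + 1047)*(29 + 1676) = 1053*1705 = 1795365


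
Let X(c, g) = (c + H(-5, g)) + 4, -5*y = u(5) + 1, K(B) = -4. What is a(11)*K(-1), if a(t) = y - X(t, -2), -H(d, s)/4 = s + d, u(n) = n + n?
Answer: 904/5 ≈ 180.80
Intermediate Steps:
u(n) = 2*n
H(d, s) = -4*d - 4*s (H(d, s) = -4*(s + d) = -4*(d + s) = -4*d - 4*s)
y = -11/5 (y = -(2*5 + 1)/5 = -(10 + 1)/5 = -⅕*11 = -11/5 ≈ -2.2000)
X(c, g) = 24 + c - 4*g (X(c, g) = (c + (-4*(-5) - 4*g)) + 4 = (c + (20 - 4*g)) + 4 = (20 + c - 4*g) + 4 = 24 + c - 4*g)
a(t) = -171/5 - t (a(t) = -11/5 - (24 + t - 4*(-2)) = -11/5 - (24 + t + 8) = -11/5 - (32 + t) = -11/5 + (-32 - t) = -171/5 - t)
a(11)*K(-1) = (-171/5 - 1*11)*(-4) = (-171/5 - 11)*(-4) = -226/5*(-4) = 904/5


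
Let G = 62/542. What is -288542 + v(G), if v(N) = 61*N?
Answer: -78192991/271 ≈ -2.8854e+5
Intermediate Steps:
G = 31/271 (G = 62*(1/542) = 31/271 ≈ 0.11439)
-288542 + v(G) = -288542 + 61*(31/271) = -288542 + 1891/271 = -78192991/271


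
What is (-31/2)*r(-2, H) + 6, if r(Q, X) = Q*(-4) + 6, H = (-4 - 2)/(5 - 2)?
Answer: -211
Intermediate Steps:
H = -2 (H = -6/3 = -6*1/3 = -2)
r(Q, X) = 6 - 4*Q (r(Q, X) = -4*Q + 6 = 6 - 4*Q)
(-31/2)*r(-2, H) + 6 = (-31/2)*(6 - 4*(-2)) + 6 = (-31*1/2)*(6 + 8) + 6 = -31/2*14 + 6 = -217 + 6 = -211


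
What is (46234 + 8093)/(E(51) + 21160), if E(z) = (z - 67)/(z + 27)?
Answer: 2118753/825232 ≈ 2.5675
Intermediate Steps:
E(z) = (-67 + z)/(27 + z)
(46234 + 8093)/(E(51) + 21160) = (46234 + 8093)/((-67 + 51)/(27 + 51) + 21160) = 54327/(-16/78 + 21160) = 54327/((1/78)*(-16) + 21160) = 54327/(-8/39 + 21160) = 54327/(825232/39) = 54327*(39/825232) = 2118753/825232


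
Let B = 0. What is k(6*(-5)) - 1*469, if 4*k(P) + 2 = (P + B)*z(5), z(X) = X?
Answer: -507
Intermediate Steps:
k(P) = -½ + 5*P/4 (k(P) = -½ + ((P + 0)*5)/4 = -½ + (P*5)/4 = -½ + (5*P)/4 = -½ + 5*P/4)
k(6*(-5)) - 1*469 = (-½ + 5*(6*(-5))/4) - 1*469 = (-½ + (5/4)*(-30)) - 469 = (-½ - 75/2) - 469 = -38 - 469 = -507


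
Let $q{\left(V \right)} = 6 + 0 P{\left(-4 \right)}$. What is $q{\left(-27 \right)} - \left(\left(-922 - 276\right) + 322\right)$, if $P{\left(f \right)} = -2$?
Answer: $882$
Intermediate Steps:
$q{\left(V \right)} = 6$ ($q{\left(V \right)} = 6 + 0 \left(-2\right) = 6 + 0 = 6$)
$q{\left(-27 \right)} - \left(\left(-922 - 276\right) + 322\right) = 6 - \left(\left(-922 - 276\right) + 322\right) = 6 - \left(-1198 + 322\right) = 6 - -876 = 6 + 876 = 882$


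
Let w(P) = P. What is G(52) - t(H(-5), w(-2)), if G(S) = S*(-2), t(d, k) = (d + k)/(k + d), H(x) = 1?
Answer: -105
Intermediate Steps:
t(d, k) = 1 (t(d, k) = (d + k)/(d + k) = 1)
G(S) = -2*S
G(52) - t(H(-5), w(-2)) = -2*52 - 1*1 = -104 - 1 = -105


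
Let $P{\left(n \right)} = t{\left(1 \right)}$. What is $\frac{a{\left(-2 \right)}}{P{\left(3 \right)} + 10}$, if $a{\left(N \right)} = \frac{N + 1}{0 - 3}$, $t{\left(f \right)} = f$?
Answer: $\frac{1}{33} \approx 0.030303$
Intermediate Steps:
$P{\left(n \right)} = 1$
$a{\left(N \right)} = - \frac{1}{3} - \frac{N}{3}$ ($a{\left(N \right)} = \frac{1 + N}{-3} = \left(1 + N\right) \left(- \frac{1}{3}\right) = - \frac{1}{3} - \frac{N}{3}$)
$\frac{a{\left(-2 \right)}}{P{\left(3 \right)} + 10} = \frac{- \frac{1}{3} - - \frac{2}{3}}{1 + 10} = \frac{- \frac{1}{3} + \frac{2}{3}}{11} = \frac{1}{11} \cdot \frac{1}{3} = \frac{1}{33}$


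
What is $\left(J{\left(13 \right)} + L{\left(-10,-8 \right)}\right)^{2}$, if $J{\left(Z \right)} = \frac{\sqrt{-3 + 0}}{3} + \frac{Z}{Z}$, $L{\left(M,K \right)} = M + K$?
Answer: $\frac{\left(-51 + i \sqrt{3}\right)^{2}}{9} \approx 288.67 - 19.63 i$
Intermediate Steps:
$L{\left(M,K \right)} = K + M$
$J{\left(Z \right)} = 1 + \frac{i \sqrt{3}}{3}$ ($J{\left(Z \right)} = \sqrt{-3} \cdot \frac{1}{3} + 1 = i \sqrt{3} \cdot \frac{1}{3} + 1 = \frac{i \sqrt{3}}{3} + 1 = 1 + \frac{i \sqrt{3}}{3}$)
$\left(J{\left(13 \right)} + L{\left(-10,-8 \right)}\right)^{2} = \left(\left(1 + \frac{i \sqrt{3}}{3}\right) - 18\right)^{2} = \left(-17 + \frac{i \sqrt{3}}{3}\right)^{2}$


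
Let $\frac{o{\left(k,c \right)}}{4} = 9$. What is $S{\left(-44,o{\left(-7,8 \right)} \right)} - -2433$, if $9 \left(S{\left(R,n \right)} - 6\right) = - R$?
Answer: $\frac{21995}{9} \approx 2443.9$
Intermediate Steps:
$o{\left(k,c \right)} = 36$ ($o{\left(k,c \right)} = 4 \cdot 9 = 36$)
$S{\left(R,n \right)} = 6 - \frac{R}{9}$ ($S{\left(R,n \right)} = 6 + \frac{\left(-1\right) R}{9} = 6 - \frac{R}{9}$)
$S{\left(-44,o{\left(-7,8 \right)} \right)} - -2433 = \left(6 - - \frac{44}{9}\right) - -2433 = \left(6 + \frac{44}{9}\right) + 2433 = \frac{98}{9} + 2433 = \frac{21995}{9}$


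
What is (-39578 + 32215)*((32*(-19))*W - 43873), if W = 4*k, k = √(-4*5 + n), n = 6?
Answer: 323036899 + 17906816*I*√14 ≈ 3.2304e+8 + 6.7001e+7*I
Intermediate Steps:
k = I*√14 (k = √(-4*5 + 6) = √(-20 + 6) = √(-14) = I*√14 ≈ 3.7417*I)
W = 4*I*√14 (W = 4*(I*√14) = 4*I*√14 ≈ 14.967*I)
(-39578 + 32215)*((32*(-19))*W - 43873) = (-39578 + 32215)*((32*(-19))*(4*I*√14) - 43873) = -7363*(-2432*I*√14 - 43873) = -7363*(-43873 - 2432*I*√14) = 323036899 + 17906816*I*√14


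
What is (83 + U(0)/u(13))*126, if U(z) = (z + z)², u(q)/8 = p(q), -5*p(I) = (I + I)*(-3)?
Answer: 10458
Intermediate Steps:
p(I) = 6*I/5 (p(I) = -(I + I)*(-3)/5 = -2*I*(-3)/5 = -(-6)*I/5 = 6*I/5)
u(q) = 48*q/5 (u(q) = 8*(6*q/5) = 48*q/5)
U(z) = 4*z² (U(z) = (2*z)² = 4*z²)
(83 + U(0)/u(13))*126 = (83 + (4*0²)/(((48/5)*13)))*126 = (83 + (4*0)/(624/5))*126 = (83 + 0*(5/624))*126 = (83 + 0)*126 = 83*126 = 10458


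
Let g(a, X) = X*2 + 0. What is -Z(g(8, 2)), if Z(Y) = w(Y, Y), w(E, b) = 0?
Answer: 0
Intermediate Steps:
g(a, X) = 2*X (g(a, X) = 2*X + 0 = 2*X)
Z(Y) = 0
-Z(g(8, 2)) = -1*0 = 0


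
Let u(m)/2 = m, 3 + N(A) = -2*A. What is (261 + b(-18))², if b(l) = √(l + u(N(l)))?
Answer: 68169 + 2088*√3 ≈ 71786.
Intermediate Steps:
N(A) = -3 - 2*A
u(m) = 2*m
b(l) = √(-6 - 3*l) (b(l) = √(l + 2*(-3 - 2*l)) = √(l + (-6 - 4*l)) = √(-6 - 3*l))
(261 + b(-18))² = (261 + √(-6 - 3*(-18)))² = (261 + √(-6 + 54))² = (261 + √48)² = (261 + 4*√3)²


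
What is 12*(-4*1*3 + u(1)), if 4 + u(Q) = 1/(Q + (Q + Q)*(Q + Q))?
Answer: -948/5 ≈ -189.60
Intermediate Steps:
u(Q) = -4 + 1/(Q + 4*Q²) (u(Q) = -4 + 1/(Q + (Q + Q)*(Q + Q)) = -4 + 1/(Q + (2*Q)*(2*Q)) = -4 + 1/(Q + 4*Q²))
12*(-4*1*3 + u(1)) = 12*(-4*1*3 + (1 - 16*1² - 4*1)/(1*(1 + 4*1))) = 12*(-4*3 + 1*(1 - 16*1 - 4)/(1 + 4)) = 12*(-12 + 1*(1 - 16 - 4)/5) = 12*(-12 + 1*(⅕)*(-19)) = 12*(-12 - 19/5) = 12*(-79/5) = -948/5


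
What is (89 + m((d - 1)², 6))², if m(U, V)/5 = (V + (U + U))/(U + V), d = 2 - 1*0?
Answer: 439569/49 ≈ 8970.8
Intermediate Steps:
d = 2 (d = 2 + 0 = 2)
m(U, V) = 5*(V + 2*U)/(U + V) (m(U, V) = 5*((V + (U + U))/(U + V)) = 5*((V + 2*U)/(U + V)) = 5*(V + 2*U)/(U + V))
(89 + m((d - 1)², 6))² = (89 + 5*(6 + 2*(2 - 1)²)/((2 - 1)² + 6))² = (89 + 5*(6 + 2*1²)/(1² + 6))² = (89 + 5*(6 + 2*1)/(1 + 6))² = (89 + 5*(6 + 2)/7)² = (89 + 5*(⅐)*8)² = (89 + 40/7)² = (663/7)² = 439569/49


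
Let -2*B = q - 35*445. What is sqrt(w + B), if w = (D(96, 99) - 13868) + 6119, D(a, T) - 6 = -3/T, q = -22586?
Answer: sqrt(49386018)/66 ≈ 106.48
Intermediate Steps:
D(a, T) = 6 - 3/T
B = 38161/2 (B = -(-22586 - 35*445)/2 = -(-22586 - 15575)/2 = -1/2*(-38161) = 38161/2 ≈ 19081.)
w = -255520/33 (w = ((6 - 3/99) - 13868) + 6119 = ((6 - 3*1/99) - 13868) + 6119 = ((6 - 1/33) - 13868) + 6119 = (197/33 - 13868) + 6119 = -457447/33 + 6119 = -255520/33 ≈ -7743.0)
sqrt(w + B) = sqrt(-255520/33 + 38161/2) = sqrt(748273/66) = sqrt(49386018)/66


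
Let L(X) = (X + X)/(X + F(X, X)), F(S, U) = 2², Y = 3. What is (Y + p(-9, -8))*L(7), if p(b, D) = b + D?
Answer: -196/11 ≈ -17.818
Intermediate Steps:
F(S, U) = 4
L(X) = 2*X/(4 + X) (L(X) = (X + X)/(X + 4) = (2*X)/(4 + X) = 2*X/(4 + X))
p(b, D) = D + b
(Y + p(-9, -8))*L(7) = (3 + (-8 - 9))*(2*7/(4 + 7)) = (3 - 17)*(2*7/11) = -28*7/11 = -14*14/11 = -196/11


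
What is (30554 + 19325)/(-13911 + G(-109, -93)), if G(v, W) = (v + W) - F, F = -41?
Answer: -49879/14072 ≈ -3.5446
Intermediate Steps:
G(v, W) = 41 + W + v (G(v, W) = (v + W) - 1*(-41) = (W + v) + 41 = 41 + W + v)
(30554 + 19325)/(-13911 + G(-109, -93)) = (30554 + 19325)/(-13911 + (41 - 93 - 109)) = 49879/(-13911 - 161) = 49879/(-14072) = 49879*(-1/14072) = -49879/14072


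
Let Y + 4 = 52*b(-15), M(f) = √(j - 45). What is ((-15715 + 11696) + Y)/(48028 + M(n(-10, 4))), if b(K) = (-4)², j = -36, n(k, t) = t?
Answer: -153257348/2306688865 + 28719*I/2306688865 ≈ -0.06644 + 1.245e-5*I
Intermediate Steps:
M(f) = 9*I (M(f) = √(-36 - 45) = √(-81) = 9*I)
b(K) = 16
Y = 828 (Y = -4 + 52*16 = -4 + 832 = 828)
((-15715 + 11696) + Y)/(48028 + M(n(-10, 4))) = ((-15715 + 11696) + 828)/(48028 + 9*I) = (-4019 + 828)*((48028 - 9*I)/2306688865) = -3191*(48028 - 9*I)/2306688865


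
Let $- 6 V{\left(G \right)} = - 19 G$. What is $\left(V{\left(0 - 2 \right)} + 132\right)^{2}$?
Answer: $\frac{142129}{9} \approx 15792.0$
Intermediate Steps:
$V{\left(G \right)} = \frac{19 G}{6}$ ($V{\left(G \right)} = - \frac{\left(-19\right) G}{6} = \frac{19 G}{6}$)
$\left(V{\left(0 - 2 \right)} + 132\right)^{2} = \left(\frac{19 \left(0 - 2\right)}{6} + 132\right)^{2} = \left(\frac{19}{6} \left(-2\right) + 132\right)^{2} = \left(- \frac{19}{3} + 132\right)^{2} = \left(\frac{377}{3}\right)^{2} = \frac{142129}{9}$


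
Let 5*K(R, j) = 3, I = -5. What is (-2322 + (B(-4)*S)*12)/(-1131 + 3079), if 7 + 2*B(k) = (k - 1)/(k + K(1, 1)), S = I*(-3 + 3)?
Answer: -1161/974 ≈ -1.1920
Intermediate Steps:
K(R, j) = 3/5 (K(R, j) = (1/5)*3 = 3/5)
S = 0 (S = -5*(-3 + 3) = -5*0 = 0)
B(k) = -7/2 + (-1 + k)/(2*(3/5 + k)) (B(k) = -7/2 + ((k - 1)/(k + 3/5))/2 = -7/2 + ((-1 + k)/(3/5 + k))/2 = -7/2 + (-1 + k)/(2*(3/5 + k)))
(-2322 + (B(-4)*S)*12)/(-1131 + 3079) = (-2322 + (((-13 - 15*(-4))/(3 + 5*(-4)))*0)*12)/(-1131 + 3079) = (-2322 + (((-13 + 60)/(3 - 20))*0)*12)/1948 = (-2322 + ((47/(-17))*0)*12)*(1/1948) = (-2322 + (-1/17*47*0)*12)*(1/1948) = (-2322 - 47/17*0*12)*(1/1948) = (-2322 + 0*12)*(1/1948) = (-2322 + 0)*(1/1948) = -2322*1/1948 = -1161/974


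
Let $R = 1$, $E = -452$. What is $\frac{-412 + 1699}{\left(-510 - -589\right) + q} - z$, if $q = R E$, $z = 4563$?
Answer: $- \frac{1703286}{373} \approx -4566.5$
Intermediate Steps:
$q = -452$ ($q = 1 \left(-452\right) = -452$)
$\frac{-412 + 1699}{\left(-510 - -589\right) + q} - z = \frac{-412 + 1699}{\left(-510 - -589\right) - 452} - 4563 = \frac{1287}{\left(-510 + 589\right) - 452} - 4563 = \frac{1287}{79 - 452} - 4563 = \frac{1287}{-373} - 4563 = 1287 \left(- \frac{1}{373}\right) - 4563 = - \frac{1287}{373} - 4563 = - \frac{1703286}{373}$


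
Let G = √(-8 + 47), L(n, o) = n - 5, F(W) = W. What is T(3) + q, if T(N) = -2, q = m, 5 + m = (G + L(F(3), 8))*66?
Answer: -139 + 66*√39 ≈ 273.17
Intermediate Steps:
L(n, o) = -5 + n
G = √39 ≈ 6.2450
m = -137 + 66*√39 (m = -5 + (√39 + (-5 + 3))*66 = -5 + (√39 - 2)*66 = -5 + (-2 + √39)*66 = -5 + (-132 + 66*√39) = -137 + 66*√39 ≈ 275.17)
q = -137 + 66*√39 ≈ 275.17
T(3) + q = -2 + (-137 + 66*√39) = -139 + 66*√39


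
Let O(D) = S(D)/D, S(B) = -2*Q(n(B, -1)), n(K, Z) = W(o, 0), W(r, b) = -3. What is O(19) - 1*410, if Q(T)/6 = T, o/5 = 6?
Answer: -7754/19 ≈ -408.11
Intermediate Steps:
o = 30 (o = 5*6 = 30)
n(K, Z) = -3
Q(T) = 6*T
S(B) = 36 (S(B) = -12*(-3) = -2*(-18) = 36)
O(D) = 36/D
O(19) - 1*410 = 36/19 - 1*410 = 36*(1/19) - 410 = 36/19 - 410 = -7754/19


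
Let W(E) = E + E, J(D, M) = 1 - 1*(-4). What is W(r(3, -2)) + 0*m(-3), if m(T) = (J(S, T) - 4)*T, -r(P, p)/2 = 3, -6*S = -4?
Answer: -12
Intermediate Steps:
S = 2/3 (S = -1/6*(-4) = 2/3 ≈ 0.66667)
J(D, M) = 5 (J(D, M) = 1 + 4 = 5)
r(P, p) = -6 (r(P, p) = -2*3 = -6)
W(E) = 2*E
m(T) = T (m(T) = (5 - 4)*T = 1*T = T)
W(r(3, -2)) + 0*m(-3) = 2*(-6) + 0*(-3) = -12 + 0 = -12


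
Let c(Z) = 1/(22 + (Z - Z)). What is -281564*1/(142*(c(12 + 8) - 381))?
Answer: 3097204/595051 ≈ 5.2049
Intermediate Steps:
c(Z) = 1/22 (c(Z) = 1/(22 + 0) = 1/22)
-281564*1/(142*(c(12 + 8) - 381)) = -281564*1/(142*(1/22 - 381)) = -281564/(142*(-8381/22)) = -281564/(-595051/11) = -281564*(-11/595051) = 3097204/595051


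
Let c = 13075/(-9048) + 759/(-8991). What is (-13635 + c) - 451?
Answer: -127336502845/9038952 ≈ -14088.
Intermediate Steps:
c = -13824973/9038952 (c = 13075*(-1/9048) + 759*(-1/8991) = -13075/9048 - 253/2997 = -13824973/9038952 ≈ -1.5295)
(-13635 + c) - 451 = (-13635 - 13824973/9038952) - 451 = -123259935493/9038952 - 451 = -127336502845/9038952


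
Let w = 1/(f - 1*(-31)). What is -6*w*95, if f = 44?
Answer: -38/5 ≈ -7.6000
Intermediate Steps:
w = 1/75 (w = 1/(44 - 1*(-31)) = 1/(44 + 31) = 1/75 ≈ 0.013333)
-6*w*95 = -6*1/75*95 = -2/25*95 = -38/5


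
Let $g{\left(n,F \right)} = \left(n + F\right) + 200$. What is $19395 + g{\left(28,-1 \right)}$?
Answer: $19622$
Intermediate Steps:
$g{\left(n,F \right)} = 200 + F + n$ ($g{\left(n,F \right)} = \left(F + n\right) + 200 = 200 + F + n$)
$19395 + g{\left(28,-1 \right)} = 19395 + \left(200 - 1 + 28\right) = 19395 + 227 = 19622$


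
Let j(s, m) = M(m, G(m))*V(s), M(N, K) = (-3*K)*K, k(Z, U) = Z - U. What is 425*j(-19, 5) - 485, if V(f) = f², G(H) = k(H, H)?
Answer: -485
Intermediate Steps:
G(H) = 0 (G(H) = H - H = 0)
M(N, K) = -3*K²
j(s, m) = 0 (j(s, m) = (-3*0²)*s² = (-3*0)*s² = 0*s² = 0)
425*j(-19, 5) - 485 = 425*0 - 485 = 0 - 485 = -485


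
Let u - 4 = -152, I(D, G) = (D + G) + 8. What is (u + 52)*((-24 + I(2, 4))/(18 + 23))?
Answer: 960/41 ≈ 23.415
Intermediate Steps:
I(D, G) = 8 + D + G
u = -148 (u = 4 - 152 = -148)
(u + 52)*((-24 + I(2, 4))/(18 + 23)) = (-148 + 52)*((-24 + (8 + 2 + 4))/(18 + 23)) = -96*(-24 + 14)/41 = -(-960)/41 = -96*(-10/41) = 960/41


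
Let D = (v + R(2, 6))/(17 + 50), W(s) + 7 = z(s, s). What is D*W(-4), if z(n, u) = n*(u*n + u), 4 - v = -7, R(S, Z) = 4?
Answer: -825/67 ≈ -12.313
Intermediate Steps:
v = 11 (v = 4 - 1*(-7) = 4 + 7 = 11)
z(n, u) = n*(u + n*u) (z(n, u) = n*(n*u + u) = n*(u + n*u))
W(s) = -7 + s²*(1 + s) (W(s) = -7 + s*s*(1 + s) = -7 + s²*(1 + s))
D = 15/67 (D = (11 + 4)/(17 + 50) = 15/67 ≈ 0.22388)
D*W(-4) = 15*(-7 + (-4)²*(1 - 4))/67 = 15*(-7 + 16*(-3))/67 = 15*(-7 - 48)/67 = (15/67)*(-55) = -825/67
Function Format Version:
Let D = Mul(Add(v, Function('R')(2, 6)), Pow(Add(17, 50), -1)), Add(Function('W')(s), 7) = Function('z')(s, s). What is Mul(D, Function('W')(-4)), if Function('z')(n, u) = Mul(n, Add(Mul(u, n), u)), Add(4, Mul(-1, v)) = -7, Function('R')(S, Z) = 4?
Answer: Rational(-825, 67) ≈ -12.313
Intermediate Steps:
v = 11 (v = Add(4, Mul(-1, -7)) = Add(4, 7) = 11)
Function('z')(n, u) = Mul(n, Add(u, Mul(n, u))) (Function('z')(n, u) = Mul(n, Add(Mul(n, u), u)) = Mul(n, Add(u, Mul(n, u))))
Function('W')(s) = Add(-7, Mul(Pow(s, 2), Add(1, s))) (Function('W')(s) = Add(-7, Mul(s, s, Add(1, s))) = Add(-7, Mul(Pow(s, 2), Add(1, s))))
D = Rational(15, 67) (D = Mul(Add(11, 4), Pow(Add(17, 50), -1)) = Mul(15, Pow(67, -1)) = Mul(15, Rational(1, 67)) = Rational(15, 67) ≈ 0.22388)
Mul(D, Function('W')(-4)) = Mul(Rational(15, 67), Add(-7, Mul(Pow(-4, 2), Add(1, -4)))) = Mul(Rational(15, 67), Add(-7, Mul(16, -3))) = Mul(Rational(15, 67), Add(-7, -48)) = Mul(Rational(15, 67), -55) = Rational(-825, 67)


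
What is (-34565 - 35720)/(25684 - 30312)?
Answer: 70285/4628 ≈ 15.187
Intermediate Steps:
(-34565 - 35720)/(25684 - 30312) = -70285/(-4628) = -70285*(-1/4628) = 70285/4628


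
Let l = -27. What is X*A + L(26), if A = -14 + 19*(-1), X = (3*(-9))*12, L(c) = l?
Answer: 10665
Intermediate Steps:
L(c) = -27
X = -324 (X = -27*12 = -324)
A = -33 (A = -14 - 19 = -33)
X*A + L(26) = -324*(-33) - 27 = 10692 - 27 = 10665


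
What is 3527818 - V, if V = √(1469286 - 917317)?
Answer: 3527818 - 19*√1529 ≈ 3.5271e+6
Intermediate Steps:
V = 19*√1529 (V = √551969 = 19*√1529 ≈ 742.95)
3527818 - V = 3527818 - 19*√1529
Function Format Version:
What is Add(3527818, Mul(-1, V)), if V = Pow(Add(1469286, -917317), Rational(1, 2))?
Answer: Add(3527818, Mul(-19, Pow(1529, Rational(1, 2)))) ≈ 3.5271e+6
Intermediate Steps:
V = Mul(19, Pow(1529, Rational(1, 2))) (V = Pow(551969, Rational(1, 2)) = Mul(19, Pow(1529, Rational(1, 2))) ≈ 742.95)
Add(3527818, Mul(-1, V)) = Add(3527818, Mul(-1, Mul(19, Pow(1529, Rational(1, 2))))) = Add(3527818, Mul(-19, Pow(1529, Rational(1, 2))))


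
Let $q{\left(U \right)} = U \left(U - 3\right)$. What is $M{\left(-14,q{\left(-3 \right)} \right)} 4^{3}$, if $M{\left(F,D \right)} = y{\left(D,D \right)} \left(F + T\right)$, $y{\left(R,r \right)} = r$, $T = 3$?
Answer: $-12672$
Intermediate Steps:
$q{\left(U \right)} = U \left(-3 + U\right)$
$M{\left(F,D \right)} = D \left(3 + F\right)$ ($M{\left(F,D \right)} = D \left(F + 3\right) = D \left(3 + F\right)$)
$M{\left(-14,q{\left(-3 \right)} \right)} 4^{3} = - 3 \left(-3 - 3\right) \left(3 - 14\right) 4^{3} = \left(-3\right) \left(-6\right) \left(-11\right) 64 = 18 \left(-11\right) 64 = \left(-198\right) 64 = -12672$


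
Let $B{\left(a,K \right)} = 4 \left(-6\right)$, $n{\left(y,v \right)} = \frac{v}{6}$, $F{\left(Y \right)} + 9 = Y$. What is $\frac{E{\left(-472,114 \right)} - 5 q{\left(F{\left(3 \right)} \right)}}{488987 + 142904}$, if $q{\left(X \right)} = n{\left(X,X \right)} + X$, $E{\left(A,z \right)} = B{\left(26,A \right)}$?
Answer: $\frac{11}{631891} \approx 1.7408 \cdot 10^{-5}$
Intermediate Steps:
$F{\left(Y \right)} = -9 + Y$
$n{\left(y,v \right)} = \frac{v}{6}$ ($n{\left(y,v \right)} = v \frac{1}{6} = \frac{v}{6}$)
$B{\left(a,K \right)} = -24$
$E{\left(A,z \right)} = -24$
$q{\left(X \right)} = \frac{7 X}{6}$ ($q{\left(X \right)} = \frac{X}{6} + X = \frac{7 X}{6}$)
$\frac{E{\left(-472,114 \right)} - 5 q{\left(F{\left(3 \right)} \right)}}{488987 + 142904} = \frac{-24 - 5 \frac{7 \left(-9 + 3\right)}{6}}{488987 + 142904} = \frac{-24 - 5 \cdot \frac{7}{6} \left(-6\right)}{631891} = \left(-24 - -35\right) \frac{1}{631891} = \left(-24 + 35\right) \frac{1}{631891} = 11 \cdot \frac{1}{631891} = \frac{11}{631891}$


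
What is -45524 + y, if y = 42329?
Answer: -3195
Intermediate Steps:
-45524 + y = -45524 + 42329 = -3195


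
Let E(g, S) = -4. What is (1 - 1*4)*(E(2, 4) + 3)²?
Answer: -3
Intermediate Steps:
(1 - 1*4)*(E(2, 4) + 3)² = (1 - 1*4)*(-4 + 3)² = (1 - 4)*(-1)² = -3*1 = -3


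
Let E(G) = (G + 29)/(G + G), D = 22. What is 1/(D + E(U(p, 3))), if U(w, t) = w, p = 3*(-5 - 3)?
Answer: 48/1051 ≈ 0.045671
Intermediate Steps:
p = -24 (p = 3*(-8) = -24)
E(G) = (29 + G)/(2*G) (E(G) = (29 + G)/((2*G)) = (29 + G)*(1/(2*G)) = (29 + G)/(2*G))
1/(D + E(U(p, 3))) = 1/(22 + (1/2)*(29 - 24)/(-24)) = 1/(22 + (1/2)*(-1/24)*5) = 1/(22 - 5/48) = 1/(1051/48) = 48/1051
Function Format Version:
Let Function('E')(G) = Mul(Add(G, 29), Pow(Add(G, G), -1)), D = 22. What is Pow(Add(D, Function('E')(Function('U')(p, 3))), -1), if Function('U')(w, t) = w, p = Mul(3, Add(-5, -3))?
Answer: Rational(48, 1051) ≈ 0.045671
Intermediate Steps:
p = -24 (p = Mul(3, -8) = -24)
Function('E')(G) = Mul(Rational(1, 2), Pow(G, -1), Add(29, G)) (Function('E')(G) = Mul(Add(29, G), Pow(Mul(2, G), -1)) = Mul(Add(29, G), Mul(Rational(1, 2), Pow(G, -1))) = Mul(Rational(1, 2), Pow(G, -1), Add(29, G)))
Pow(Add(D, Function('E')(Function('U')(p, 3))), -1) = Pow(Add(22, Mul(Rational(1, 2), Pow(-24, -1), Add(29, -24))), -1) = Pow(Add(22, Mul(Rational(1, 2), Rational(-1, 24), 5)), -1) = Pow(Add(22, Rational(-5, 48)), -1) = Pow(Rational(1051, 48), -1) = Rational(48, 1051)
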